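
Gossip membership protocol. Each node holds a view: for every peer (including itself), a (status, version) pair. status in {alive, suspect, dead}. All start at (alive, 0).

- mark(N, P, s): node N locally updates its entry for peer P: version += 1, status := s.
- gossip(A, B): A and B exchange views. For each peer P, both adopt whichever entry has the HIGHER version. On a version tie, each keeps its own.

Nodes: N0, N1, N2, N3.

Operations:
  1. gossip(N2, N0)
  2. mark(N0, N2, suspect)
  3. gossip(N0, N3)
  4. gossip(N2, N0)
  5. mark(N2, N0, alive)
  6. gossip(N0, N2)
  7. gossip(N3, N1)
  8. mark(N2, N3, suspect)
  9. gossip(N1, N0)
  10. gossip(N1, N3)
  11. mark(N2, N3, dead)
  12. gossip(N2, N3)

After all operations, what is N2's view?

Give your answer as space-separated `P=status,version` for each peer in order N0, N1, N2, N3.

Op 1: gossip N2<->N0 -> N2.N0=(alive,v0) N2.N1=(alive,v0) N2.N2=(alive,v0) N2.N3=(alive,v0) | N0.N0=(alive,v0) N0.N1=(alive,v0) N0.N2=(alive,v0) N0.N3=(alive,v0)
Op 2: N0 marks N2=suspect -> (suspect,v1)
Op 3: gossip N0<->N3 -> N0.N0=(alive,v0) N0.N1=(alive,v0) N0.N2=(suspect,v1) N0.N3=(alive,v0) | N3.N0=(alive,v0) N3.N1=(alive,v0) N3.N2=(suspect,v1) N3.N3=(alive,v0)
Op 4: gossip N2<->N0 -> N2.N0=(alive,v0) N2.N1=(alive,v0) N2.N2=(suspect,v1) N2.N3=(alive,v0) | N0.N0=(alive,v0) N0.N1=(alive,v0) N0.N2=(suspect,v1) N0.N3=(alive,v0)
Op 5: N2 marks N0=alive -> (alive,v1)
Op 6: gossip N0<->N2 -> N0.N0=(alive,v1) N0.N1=(alive,v0) N0.N2=(suspect,v1) N0.N3=(alive,v0) | N2.N0=(alive,v1) N2.N1=(alive,v0) N2.N2=(suspect,v1) N2.N3=(alive,v0)
Op 7: gossip N3<->N1 -> N3.N0=(alive,v0) N3.N1=(alive,v0) N3.N2=(suspect,v1) N3.N3=(alive,v0) | N1.N0=(alive,v0) N1.N1=(alive,v0) N1.N2=(suspect,v1) N1.N3=(alive,v0)
Op 8: N2 marks N3=suspect -> (suspect,v1)
Op 9: gossip N1<->N0 -> N1.N0=(alive,v1) N1.N1=(alive,v0) N1.N2=(suspect,v1) N1.N3=(alive,v0) | N0.N0=(alive,v1) N0.N1=(alive,v0) N0.N2=(suspect,v1) N0.N3=(alive,v0)
Op 10: gossip N1<->N3 -> N1.N0=(alive,v1) N1.N1=(alive,v0) N1.N2=(suspect,v1) N1.N3=(alive,v0) | N3.N0=(alive,v1) N3.N1=(alive,v0) N3.N2=(suspect,v1) N3.N3=(alive,v0)
Op 11: N2 marks N3=dead -> (dead,v2)
Op 12: gossip N2<->N3 -> N2.N0=(alive,v1) N2.N1=(alive,v0) N2.N2=(suspect,v1) N2.N3=(dead,v2) | N3.N0=(alive,v1) N3.N1=(alive,v0) N3.N2=(suspect,v1) N3.N3=(dead,v2)

Answer: N0=alive,1 N1=alive,0 N2=suspect,1 N3=dead,2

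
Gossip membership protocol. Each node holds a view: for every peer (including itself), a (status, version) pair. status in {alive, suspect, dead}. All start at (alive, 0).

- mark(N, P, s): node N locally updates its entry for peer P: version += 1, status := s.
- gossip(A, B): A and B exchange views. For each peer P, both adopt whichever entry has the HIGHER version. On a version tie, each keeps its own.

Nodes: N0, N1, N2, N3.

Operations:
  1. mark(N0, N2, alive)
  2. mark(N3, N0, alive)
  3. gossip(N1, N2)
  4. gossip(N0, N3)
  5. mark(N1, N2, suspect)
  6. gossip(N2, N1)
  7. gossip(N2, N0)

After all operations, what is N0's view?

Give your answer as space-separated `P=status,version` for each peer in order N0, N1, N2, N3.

Op 1: N0 marks N2=alive -> (alive,v1)
Op 2: N3 marks N0=alive -> (alive,v1)
Op 3: gossip N1<->N2 -> N1.N0=(alive,v0) N1.N1=(alive,v0) N1.N2=(alive,v0) N1.N3=(alive,v0) | N2.N0=(alive,v0) N2.N1=(alive,v0) N2.N2=(alive,v0) N2.N3=(alive,v0)
Op 4: gossip N0<->N3 -> N0.N0=(alive,v1) N0.N1=(alive,v0) N0.N2=(alive,v1) N0.N3=(alive,v0) | N3.N0=(alive,v1) N3.N1=(alive,v0) N3.N2=(alive,v1) N3.N3=(alive,v0)
Op 5: N1 marks N2=suspect -> (suspect,v1)
Op 6: gossip N2<->N1 -> N2.N0=(alive,v0) N2.N1=(alive,v0) N2.N2=(suspect,v1) N2.N3=(alive,v0) | N1.N0=(alive,v0) N1.N1=(alive,v0) N1.N2=(suspect,v1) N1.N3=(alive,v0)
Op 7: gossip N2<->N0 -> N2.N0=(alive,v1) N2.N1=(alive,v0) N2.N2=(suspect,v1) N2.N3=(alive,v0) | N0.N0=(alive,v1) N0.N1=(alive,v0) N0.N2=(alive,v1) N0.N3=(alive,v0)

Answer: N0=alive,1 N1=alive,0 N2=alive,1 N3=alive,0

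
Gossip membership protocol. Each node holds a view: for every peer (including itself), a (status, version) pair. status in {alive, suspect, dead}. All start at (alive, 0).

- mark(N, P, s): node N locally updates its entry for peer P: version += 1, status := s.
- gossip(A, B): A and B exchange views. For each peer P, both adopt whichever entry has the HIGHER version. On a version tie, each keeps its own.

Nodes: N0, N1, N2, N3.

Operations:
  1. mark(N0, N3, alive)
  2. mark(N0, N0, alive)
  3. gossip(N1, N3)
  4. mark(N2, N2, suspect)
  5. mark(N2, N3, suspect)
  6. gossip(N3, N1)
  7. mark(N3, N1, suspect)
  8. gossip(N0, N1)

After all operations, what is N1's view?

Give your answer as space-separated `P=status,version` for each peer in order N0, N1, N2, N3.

Answer: N0=alive,1 N1=alive,0 N2=alive,0 N3=alive,1

Derivation:
Op 1: N0 marks N3=alive -> (alive,v1)
Op 2: N0 marks N0=alive -> (alive,v1)
Op 3: gossip N1<->N3 -> N1.N0=(alive,v0) N1.N1=(alive,v0) N1.N2=(alive,v0) N1.N3=(alive,v0) | N3.N0=(alive,v0) N3.N1=(alive,v0) N3.N2=(alive,v0) N3.N3=(alive,v0)
Op 4: N2 marks N2=suspect -> (suspect,v1)
Op 5: N2 marks N3=suspect -> (suspect,v1)
Op 6: gossip N3<->N1 -> N3.N0=(alive,v0) N3.N1=(alive,v0) N3.N2=(alive,v0) N3.N3=(alive,v0) | N1.N0=(alive,v0) N1.N1=(alive,v0) N1.N2=(alive,v0) N1.N3=(alive,v0)
Op 7: N3 marks N1=suspect -> (suspect,v1)
Op 8: gossip N0<->N1 -> N0.N0=(alive,v1) N0.N1=(alive,v0) N0.N2=(alive,v0) N0.N3=(alive,v1) | N1.N0=(alive,v1) N1.N1=(alive,v0) N1.N2=(alive,v0) N1.N3=(alive,v1)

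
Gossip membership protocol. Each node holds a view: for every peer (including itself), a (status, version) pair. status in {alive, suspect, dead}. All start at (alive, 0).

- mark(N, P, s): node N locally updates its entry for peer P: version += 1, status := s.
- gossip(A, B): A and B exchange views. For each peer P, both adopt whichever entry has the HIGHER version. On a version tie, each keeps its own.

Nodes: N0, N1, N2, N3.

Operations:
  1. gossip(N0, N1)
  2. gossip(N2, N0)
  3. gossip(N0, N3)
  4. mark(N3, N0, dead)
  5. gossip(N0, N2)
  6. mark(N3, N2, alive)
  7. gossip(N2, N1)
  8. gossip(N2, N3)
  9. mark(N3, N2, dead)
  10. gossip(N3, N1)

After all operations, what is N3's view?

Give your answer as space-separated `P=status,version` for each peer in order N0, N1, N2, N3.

Answer: N0=dead,1 N1=alive,0 N2=dead,2 N3=alive,0

Derivation:
Op 1: gossip N0<->N1 -> N0.N0=(alive,v0) N0.N1=(alive,v0) N0.N2=(alive,v0) N0.N3=(alive,v0) | N1.N0=(alive,v0) N1.N1=(alive,v0) N1.N2=(alive,v0) N1.N3=(alive,v0)
Op 2: gossip N2<->N0 -> N2.N0=(alive,v0) N2.N1=(alive,v0) N2.N2=(alive,v0) N2.N3=(alive,v0) | N0.N0=(alive,v0) N0.N1=(alive,v0) N0.N2=(alive,v0) N0.N3=(alive,v0)
Op 3: gossip N0<->N3 -> N0.N0=(alive,v0) N0.N1=(alive,v0) N0.N2=(alive,v0) N0.N3=(alive,v0) | N3.N0=(alive,v0) N3.N1=(alive,v0) N3.N2=(alive,v0) N3.N3=(alive,v0)
Op 4: N3 marks N0=dead -> (dead,v1)
Op 5: gossip N0<->N2 -> N0.N0=(alive,v0) N0.N1=(alive,v0) N0.N2=(alive,v0) N0.N3=(alive,v0) | N2.N0=(alive,v0) N2.N1=(alive,v0) N2.N2=(alive,v0) N2.N3=(alive,v0)
Op 6: N3 marks N2=alive -> (alive,v1)
Op 7: gossip N2<->N1 -> N2.N0=(alive,v0) N2.N1=(alive,v0) N2.N2=(alive,v0) N2.N3=(alive,v0) | N1.N0=(alive,v0) N1.N1=(alive,v0) N1.N2=(alive,v0) N1.N3=(alive,v0)
Op 8: gossip N2<->N3 -> N2.N0=(dead,v1) N2.N1=(alive,v0) N2.N2=(alive,v1) N2.N3=(alive,v0) | N3.N0=(dead,v1) N3.N1=(alive,v0) N3.N2=(alive,v1) N3.N3=(alive,v0)
Op 9: N3 marks N2=dead -> (dead,v2)
Op 10: gossip N3<->N1 -> N3.N0=(dead,v1) N3.N1=(alive,v0) N3.N2=(dead,v2) N3.N3=(alive,v0) | N1.N0=(dead,v1) N1.N1=(alive,v0) N1.N2=(dead,v2) N1.N3=(alive,v0)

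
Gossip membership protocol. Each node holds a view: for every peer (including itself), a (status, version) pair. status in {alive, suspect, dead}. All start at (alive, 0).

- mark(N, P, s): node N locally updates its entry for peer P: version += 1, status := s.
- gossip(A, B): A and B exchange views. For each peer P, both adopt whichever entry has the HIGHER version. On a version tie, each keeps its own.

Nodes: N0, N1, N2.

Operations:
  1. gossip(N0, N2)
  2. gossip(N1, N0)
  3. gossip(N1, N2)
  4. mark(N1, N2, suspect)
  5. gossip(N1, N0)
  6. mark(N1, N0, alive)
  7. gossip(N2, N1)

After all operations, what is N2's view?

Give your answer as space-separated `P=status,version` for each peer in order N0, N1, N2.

Answer: N0=alive,1 N1=alive,0 N2=suspect,1

Derivation:
Op 1: gossip N0<->N2 -> N0.N0=(alive,v0) N0.N1=(alive,v0) N0.N2=(alive,v0) | N2.N0=(alive,v0) N2.N1=(alive,v0) N2.N2=(alive,v0)
Op 2: gossip N1<->N0 -> N1.N0=(alive,v0) N1.N1=(alive,v0) N1.N2=(alive,v0) | N0.N0=(alive,v0) N0.N1=(alive,v0) N0.N2=(alive,v0)
Op 3: gossip N1<->N2 -> N1.N0=(alive,v0) N1.N1=(alive,v0) N1.N2=(alive,v0) | N2.N0=(alive,v0) N2.N1=(alive,v0) N2.N2=(alive,v0)
Op 4: N1 marks N2=suspect -> (suspect,v1)
Op 5: gossip N1<->N0 -> N1.N0=(alive,v0) N1.N1=(alive,v0) N1.N2=(suspect,v1) | N0.N0=(alive,v0) N0.N1=(alive,v0) N0.N2=(suspect,v1)
Op 6: N1 marks N0=alive -> (alive,v1)
Op 7: gossip N2<->N1 -> N2.N0=(alive,v1) N2.N1=(alive,v0) N2.N2=(suspect,v1) | N1.N0=(alive,v1) N1.N1=(alive,v0) N1.N2=(suspect,v1)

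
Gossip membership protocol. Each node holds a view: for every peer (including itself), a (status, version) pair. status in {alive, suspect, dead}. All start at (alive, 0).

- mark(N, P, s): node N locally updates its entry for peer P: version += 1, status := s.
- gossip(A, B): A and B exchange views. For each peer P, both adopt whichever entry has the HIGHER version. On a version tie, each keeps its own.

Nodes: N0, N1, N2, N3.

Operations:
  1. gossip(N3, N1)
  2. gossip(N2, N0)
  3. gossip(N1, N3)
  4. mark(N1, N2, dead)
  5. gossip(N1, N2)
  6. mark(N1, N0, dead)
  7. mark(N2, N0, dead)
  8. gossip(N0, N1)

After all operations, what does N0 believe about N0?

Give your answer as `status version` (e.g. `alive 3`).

Op 1: gossip N3<->N1 -> N3.N0=(alive,v0) N3.N1=(alive,v0) N3.N2=(alive,v0) N3.N3=(alive,v0) | N1.N0=(alive,v0) N1.N1=(alive,v0) N1.N2=(alive,v0) N1.N3=(alive,v0)
Op 2: gossip N2<->N0 -> N2.N0=(alive,v0) N2.N1=(alive,v0) N2.N2=(alive,v0) N2.N3=(alive,v0) | N0.N0=(alive,v0) N0.N1=(alive,v0) N0.N2=(alive,v0) N0.N3=(alive,v0)
Op 3: gossip N1<->N3 -> N1.N0=(alive,v0) N1.N1=(alive,v0) N1.N2=(alive,v0) N1.N3=(alive,v0) | N3.N0=(alive,v0) N3.N1=(alive,v0) N3.N2=(alive,v0) N3.N3=(alive,v0)
Op 4: N1 marks N2=dead -> (dead,v1)
Op 5: gossip N1<->N2 -> N1.N0=(alive,v0) N1.N1=(alive,v0) N1.N2=(dead,v1) N1.N3=(alive,v0) | N2.N0=(alive,v0) N2.N1=(alive,v0) N2.N2=(dead,v1) N2.N3=(alive,v0)
Op 6: N1 marks N0=dead -> (dead,v1)
Op 7: N2 marks N0=dead -> (dead,v1)
Op 8: gossip N0<->N1 -> N0.N0=(dead,v1) N0.N1=(alive,v0) N0.N2=(dead,v1) N0.N3=(alive,v0) | N1.N0=(dead,v1) N1.N1=(alive,v0) N1.N2=(dead,v1) N1.N3=(alive,v0)

Answer: dead 1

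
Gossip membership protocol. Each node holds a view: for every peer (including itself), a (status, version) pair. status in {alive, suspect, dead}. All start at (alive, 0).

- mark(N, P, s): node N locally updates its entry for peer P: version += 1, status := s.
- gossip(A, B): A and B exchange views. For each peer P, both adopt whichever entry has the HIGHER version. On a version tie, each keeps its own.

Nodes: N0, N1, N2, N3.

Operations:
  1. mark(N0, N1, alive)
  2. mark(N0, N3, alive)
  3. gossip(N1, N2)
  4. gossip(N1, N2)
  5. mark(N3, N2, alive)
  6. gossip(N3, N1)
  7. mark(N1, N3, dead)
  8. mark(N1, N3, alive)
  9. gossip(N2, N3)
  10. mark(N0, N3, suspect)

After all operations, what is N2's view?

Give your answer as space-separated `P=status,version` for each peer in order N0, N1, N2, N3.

Answer: N0=alive,0 N1=alive,0 N2=alive,1 N3=alive,0

Derivation:
Op 1: N0 marks N1=alive -> (alive,v1)
Op 2: N0 marks N3=alive -> (alive,v1)
Op 3: gossip N1<->N2 -> N1.N0=(alive,v0) N1.N1=(alive,v0) N1.N2=(alive,v0) N1.N3=(alive,v0) | N2.N0=(alive,v0) N2.N1=(alive,v0) N2.N2=(alive,v0) N2.N3=(alive,v0)
Op 4: gossip N1<->N2 -> N1.N0=(alive,v0) N1.N1=(alive,v0) N1.N2=(alive,v0) N1.N3=(alive,v0) | N2.N0=(alive,v0) N2.N1=(alive,v0) N2.N2=(alive,v0) N2.N3=(alive,v0)
Op 5: N3 marks N2=alive -> (alive,v1)
Op 6: gossip N3<->N1 -> N3.N0=(alive,v0) N3.N1=(alive,v0) N3.N2=(alive,v1) N3.N3=(alive,v0) | N1.N0=(alive,v0) N1.N1=(alive,v0) N1.N2=(alive,v1) N1.N3=(alive,v0)
Op 7: N1 marks N3=dead -> (dead,v1)
Op 8: N1 marks N3=alive -> (alive,v2)
Op 9: gossip N2<->N3 -> N2.N0=(alive,v0) N2.N1=(alive,v0) N2.N2=(alive,v1) N2.N3=(alive,v0) | N3.N0=(alive,v0) N3.N1=(alive,v0) N3.N2=(alive,v1) N3.N3=(alive,v0)
Op 10: N0 marks N3=suspect -> (suspect,v2)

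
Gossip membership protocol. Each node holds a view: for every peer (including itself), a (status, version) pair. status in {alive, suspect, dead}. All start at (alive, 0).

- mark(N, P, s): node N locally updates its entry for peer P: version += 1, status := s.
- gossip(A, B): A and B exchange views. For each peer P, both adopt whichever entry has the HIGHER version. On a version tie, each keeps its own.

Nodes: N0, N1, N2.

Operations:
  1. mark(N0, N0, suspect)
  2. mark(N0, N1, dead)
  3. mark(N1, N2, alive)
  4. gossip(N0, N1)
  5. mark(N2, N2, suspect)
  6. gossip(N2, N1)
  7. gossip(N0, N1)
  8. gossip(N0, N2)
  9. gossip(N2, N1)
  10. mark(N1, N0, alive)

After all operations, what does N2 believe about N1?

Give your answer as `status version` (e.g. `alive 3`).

Answer: dead 1

Derivation:
Op 1: N0 marks N0=suspect -> (suspect,v1)
Op 2: N0 marks N1=dead -> (dead,v1)
Op 3: N1 marks N2=alive -> (alive,v1)
Op 4: gossip N0<->N1 -> N0.N0=(suspect,v1) N0.N1=(dead,v1) N0.N2=(alive,v1) | N1.N0=(suspect,v1) N1.N1=(dead,v1) N1.N2=(alive,v1)
Op 5: N2 marks N2=suspect -> (suspect,v1)
Op 6: gossip N2<->N1 -> N2.N0=(suspect,v1) N2.N1=(dead,v1) N2.N2=(suspect,v1) | N1.N0=(suspect,v1) N1.N1=(dead,v1) N1.N2=(alive,v1)
Op 7: gossip N0<->N1 -> N0.N0=(suspect,v1) N0.N1=(dead,v1) N0.N2=(alive,v1) | N1.N0=(suspect,v1) N1.N1=(dead,v1) N1.N2=(alive,v1)
Op 8: gossip N0<->N2 -> N0.N0=(suspect,v1) N0.N1=(dead,v1) N0.N2=(alive,v1) | N2.N0=(suspect,v1) N2.N1=(dead,v1) N2.N2=(suspect,v1)
Op 9: gossip N2<->N1 -> N2.N0=(suspect,v1) N2.N1=(dead,v1) N2.N2=(suspect,v1) | N1.N0=(suspect,v1) N1.N1=(dead,v1) N1.N2=(alive,v1)
Op 10: N1 marks N0=alive -> (alive,v2)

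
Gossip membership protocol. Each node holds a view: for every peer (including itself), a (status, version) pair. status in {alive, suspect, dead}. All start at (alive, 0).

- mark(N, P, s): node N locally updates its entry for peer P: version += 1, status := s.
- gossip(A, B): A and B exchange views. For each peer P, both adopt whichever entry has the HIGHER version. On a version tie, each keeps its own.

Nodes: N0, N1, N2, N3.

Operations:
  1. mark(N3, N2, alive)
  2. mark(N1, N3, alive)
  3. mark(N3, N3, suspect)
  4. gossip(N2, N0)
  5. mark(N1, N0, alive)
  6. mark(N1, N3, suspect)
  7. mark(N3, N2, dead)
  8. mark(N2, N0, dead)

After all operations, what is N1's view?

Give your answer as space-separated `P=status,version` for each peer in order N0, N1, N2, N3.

Answer: N0=alive,1 N1=alive,0 N2=alive,0 N3=suspect,2

Derivation:
Op 1: N3 marks N2=alive -> (alive,v1)
Op 2: N1 marks N3=alive -> (alive,v1)
Op 3: N3 marks N3=suspect -> (suspect,v1)
Op 4: gossip N2<->N0 -> N2.N0=(alive,v0) N2.N1=(alive,v0) N2.N2=(alive,v0) N2.N3=(alive,v0) | N0.N0=(alive,v0) N0.N1=(alive,v0) N0.N2=(alive,v0) N0.N3=(alive,v0)
Op 5: N1 marks N0=alive -> (alive,v1)
Op 6: N1 marks N3=suspect -> (suspect,v2)
Op 7: N3 marks N2=dead -> (dead,v2)
Op 8: N2 marks N0=dead -> (dead,v1)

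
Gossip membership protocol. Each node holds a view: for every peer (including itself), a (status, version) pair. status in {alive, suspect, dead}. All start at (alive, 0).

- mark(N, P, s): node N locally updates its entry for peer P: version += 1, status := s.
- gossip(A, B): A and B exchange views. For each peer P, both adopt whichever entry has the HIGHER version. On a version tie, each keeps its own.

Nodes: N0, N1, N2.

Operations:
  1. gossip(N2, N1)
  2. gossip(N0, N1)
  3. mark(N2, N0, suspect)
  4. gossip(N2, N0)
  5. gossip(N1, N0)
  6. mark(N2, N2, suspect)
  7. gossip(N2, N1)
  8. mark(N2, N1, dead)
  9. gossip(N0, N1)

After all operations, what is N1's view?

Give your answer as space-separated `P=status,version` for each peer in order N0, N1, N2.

Answer: N0=suspect,1 N1=alive,0 N2=suspect,1

Derivation:
Op 1: gossip N2<->N1 -> N2.N0=(alive,v0) N2.N1=(alive,v0) N2.N2=(alive,v0) | N1.N0=(alive,v0) N1.N1=(alive,v0) N1.N2=(alive,v0)
Op 2: gossip N0<->N1 -> N0.N0=(alive,v0) N0.N1=(alive,v0) N0.N2=(alive,v0) | N1.N0=(alive,v0) N1.N1=(alive,v0) N1.N2=(alive,v0)
Op 3: N2 marks N0=suspect -> (suspect,v1)
Op 4: gossip N2<->N0 -> N2.N0=(suspect,v1) N2.N1=(alive,v0) N2.N2=(alive,v0) | N0.N0=(suspect,v1) N0.N1=(alive,v0) N0.N2=(alive,v0)
Op 5: gossip N1<->N0 -> N1.N0=(suspect,v1) N1.N1=(alive,v0) N1.N2=(alive,v0) | N0.N0=(suspect,v1) N0.N1=(alive,v0) N0.N2=(alive,v0)
Op 6: N2 marks N2=suspect -> (suspect,v1)
Op 7: gossip N2<->N1 -> N2.N0=(suspect,v1) N2.N1=(alive,v0) N2.N2=(suspect,v1) | N1.N0=(suspect,v1) N1.N1=(alive,v0) N1.N2=(suspect,v1)
Op 8: N2 marks N1=dead -> (dead,v1)
Op 9: gossip N0<->N1 -> N0.N0=(suspect,v1) N0.N1=(alive,v0) N0.N2=(suspect,v1) | N1.N0=(suspect,v1) N1.N1=(alive,v0) N1.N2=(suspect,v1)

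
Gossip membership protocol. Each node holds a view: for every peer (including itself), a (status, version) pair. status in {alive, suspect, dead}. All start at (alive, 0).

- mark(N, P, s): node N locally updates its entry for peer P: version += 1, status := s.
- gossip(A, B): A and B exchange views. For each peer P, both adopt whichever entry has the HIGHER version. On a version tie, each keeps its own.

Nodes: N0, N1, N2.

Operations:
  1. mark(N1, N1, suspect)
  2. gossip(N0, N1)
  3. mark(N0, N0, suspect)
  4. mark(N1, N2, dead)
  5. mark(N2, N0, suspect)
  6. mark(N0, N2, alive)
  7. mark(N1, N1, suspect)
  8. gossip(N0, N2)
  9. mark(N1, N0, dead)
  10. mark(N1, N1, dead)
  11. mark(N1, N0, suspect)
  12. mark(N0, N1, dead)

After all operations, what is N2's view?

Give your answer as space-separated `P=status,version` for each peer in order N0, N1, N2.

Answer: N0=suspect,1 N1=suspect,1 N2=alive,1

Derivation:
Op 1: N1 marks N1=suspect -> (suspect,v1)
Op 2: gossip N0<->N1 -> N0.N0=(alive,v0) N0.N1=(suspect,v1) N0.N2=(alive,v0) | N1.N0=(alive,v0) N1.N1=(suspect,v1) N1.N2=(alive,v0)
Op 3: N0 marks N0=suspect -> (suspect,v1)
Op 4: N1 marks N2=dead -> (dead,v1)
Op 5: N2 marks N0=suspect -> (suspect,v1)
Op 6: N0 marks N2=alive -> (alive,v1)
Op 7: N1 marks N1=suspect -> (suspect,v2)
Op 8: gossip N0<->N2 -> N0.N0=(suspect,v1) N0.N1=(suspect,v1) N0.N2=(alive,v1) | N2.N0=(suspect,v1) N2.N1=(suspect,v1) N2.N2=(alive,v1)
Op 9: N1 marks N0=dead -> (dead,v1)
Op 10: N1 marks N1=dead -> (dead,v3)
Op 11: N1 marks N0=suspect -> (suspect,v2)
Op 12: N0 marks N1=dead -> (dead,v2)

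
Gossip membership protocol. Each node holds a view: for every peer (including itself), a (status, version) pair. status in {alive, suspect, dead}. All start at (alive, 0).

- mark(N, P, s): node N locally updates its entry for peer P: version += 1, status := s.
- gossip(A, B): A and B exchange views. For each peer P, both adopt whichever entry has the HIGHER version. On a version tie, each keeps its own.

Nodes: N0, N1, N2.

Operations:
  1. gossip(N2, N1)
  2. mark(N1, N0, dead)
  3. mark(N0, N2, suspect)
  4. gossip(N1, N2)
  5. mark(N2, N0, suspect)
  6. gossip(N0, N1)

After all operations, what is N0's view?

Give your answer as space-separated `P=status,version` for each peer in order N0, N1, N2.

Op 1: gossip N2<->N1 -> N2.N0=(alive,v0) N2.N1=(alive,v0) N2.N2=(alive,v0) | N1.N0=(alive,v0) N1.N1=(alive,v0) N1.N2=(alive,v0)
Op 2: N1 marks N0=dead -> (dead,v1)
Op 3: N0 marks N2=suspect -> (suspect,v1)
Op 4: gossip N1<->N2 -> N1.N0=(dead,v1) N1.N1=(alive,v0) N1.N2=(alive,v0) | N2.N0=(dead,v1) N2.N1=(alive,v0) N2.N2=(alive,v0)
Op 5: N2 marks N0=suspect -> (suspect,v2)
Op 6: gossip N0<->N1 -> N0.N0=(dead,v1) N0.N1=(alive,v0) N0.N2=(suspect,v1) | N1.N0=(dead,v1) N1.N1=(alive,v0) N1.N2=(suspect,v1)

Answer: N0=dead,1 N1=alive,0 N2=suspect,1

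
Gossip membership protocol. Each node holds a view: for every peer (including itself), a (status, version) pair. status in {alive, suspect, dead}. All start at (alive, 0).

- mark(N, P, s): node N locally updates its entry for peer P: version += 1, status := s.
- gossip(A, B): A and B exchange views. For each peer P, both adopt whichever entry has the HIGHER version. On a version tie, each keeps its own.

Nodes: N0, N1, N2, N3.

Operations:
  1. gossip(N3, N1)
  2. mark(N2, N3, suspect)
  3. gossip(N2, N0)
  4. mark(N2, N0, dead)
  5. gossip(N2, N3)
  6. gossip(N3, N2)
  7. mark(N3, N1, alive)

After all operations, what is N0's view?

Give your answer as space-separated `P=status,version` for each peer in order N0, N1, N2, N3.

Answer: N0=alive,0 N1=alive,0 N2=alive,0 N3=suspect,1

Derivation:
Op 1: gossip N3<->N1 -> N3.N0=(alive,v0) N3.N1=(alive,v0) N3.N2=(alive,v0) N3.N3=(alive,v0) | N1.N0=(alive,v0) N1.N1=(alive,v0) N1.N2=(alive,v0) N1.N3=(alive,v0)
Op 2: N2 marks N3=suspect -> (suspect,v1)
Op 3: gossip N2<->N0 -> N2.N0=(alive,v0) N2.N1=(alive,v0) N2.N2=(alive,v0) N2.N3=(suspect,v1) | N0.N0=(alive,v0) N0.N1=(alive,v0) N0.N2=(alive,v0) N0.N3=(suspect,v1)
Op 4: N2 marks N0=dead -> (dead,v1)
Op 5: gossip N2<->N3 -> N2.N0=(dead,v1) N2.N1=(alive,v0) N2.N2=(alive,v0) N2.N3=(suspect,v1) | N3.N0=(dead,v1) N3.N1=(alive,v0) N3.N2=(alive,v0) N3.N3=(suspect,v1)
Op 6: gossip N3<->N2 -> N3.N0=(dead,v1) N3.N1=(alive,v0) N3.N2=(alive,v0) N3.N3=(suspect,v1) | N2.N0=(dead,v1) N2.N1=(alive,v0) N2.N2=(alive,v0) N2.N3=(suspect,v1)
Op 7: N3 marks N1=alive -> (alive,v1)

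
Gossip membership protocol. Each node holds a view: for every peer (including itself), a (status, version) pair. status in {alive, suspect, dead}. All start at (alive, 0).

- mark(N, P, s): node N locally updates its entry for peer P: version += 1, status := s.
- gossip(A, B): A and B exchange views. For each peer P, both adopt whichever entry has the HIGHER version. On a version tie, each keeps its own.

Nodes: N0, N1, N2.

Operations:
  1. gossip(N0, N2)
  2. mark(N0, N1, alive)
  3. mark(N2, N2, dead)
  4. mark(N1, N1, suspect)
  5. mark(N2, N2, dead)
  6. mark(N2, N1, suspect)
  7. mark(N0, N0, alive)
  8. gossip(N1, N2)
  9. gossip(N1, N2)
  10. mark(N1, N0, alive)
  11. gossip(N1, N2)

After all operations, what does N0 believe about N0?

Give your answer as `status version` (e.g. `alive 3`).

Answer: alive 1

Derivation:
Op 1: gossip N0<->N2 -> N0.N0=(alive,v0) N0.N1=(alive,v0) N0.N2=(alive,v0) | N2.N0=(alive,v0) N2.N1=(alive,v0) N2.N2=(alive,v0)
Op 2: N0 marks N1=alive -> (alive,v1)
Op 3: N2 marks N2=dead -> (dead,v1)
Op 4: N1 marks N1=suspect -> (suspect,v1)
Op 5: N2 marks N2=dead -> (dead,v2)
Op 6: N2 marks N1=suspect -> (suspect,v1)
Op 7: N0 marks N0=alive -> (alive,v1)
Op 8: gossip N1<->N2 -> N1.N0=(alive,v0) N1.N1=(suspect,v1) N1.N2=(dead,v2) | N2.N0=(alive,v0) N2.N1=(suspect,v1) N2.N2=(dead,v2)
Op 9: gossip N1<->N2 -> N1.N0=(alive,v0) N1.N1=(suspect,v1) N1.N2=(dead,v2) | N2.N0=(alive,v0) N2.N1=(suspect,v1) N2.N2=(dead,v2)
Op 10: N1 marks N0=alive -> (alive,v1)
Op 11: gossip N1<->N2 -> N1.N0=(alive,v1) N1.N1=(suspect,v1) N1.N2=(dead,v2) | N2.N0=(alive,v1) N2.N1=(suspect,v1) N2.N2=(dead,v2)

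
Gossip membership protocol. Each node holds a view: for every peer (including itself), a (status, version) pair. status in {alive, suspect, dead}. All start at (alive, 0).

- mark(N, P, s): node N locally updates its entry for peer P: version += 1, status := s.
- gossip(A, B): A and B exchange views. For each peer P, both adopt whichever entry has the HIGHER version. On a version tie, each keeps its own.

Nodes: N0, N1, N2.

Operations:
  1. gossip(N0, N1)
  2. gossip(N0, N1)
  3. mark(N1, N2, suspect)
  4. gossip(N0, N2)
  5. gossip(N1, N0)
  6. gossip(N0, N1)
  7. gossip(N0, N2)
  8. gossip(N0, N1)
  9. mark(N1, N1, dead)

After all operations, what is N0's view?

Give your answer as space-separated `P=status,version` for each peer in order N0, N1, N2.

Op 1: gossip N0<->N1 -> N0.N0=(alive,v0) N0.N1=(alive,v0) N0.N2=(alive,v0) | N1.N0=(alive,v0) N1.N1=(alive,v0) N1.N2=(alive,v0)
Op 2: gossip N0<->N1 -> N0.N0=(alive,v0) N0.N1=(alive,v0) N0.N2=(alive,v0) | N1.N0=(alive,v0) N1.N1=(alive,v0) N1.N2=(alive,v0)
Op 3: N1 marks N2=suspect -> (suspect,v1)
Op 4: gossip N0<->N2 -> N0.N0=(alive,v0) N0.N1=(alive,v0) N0.N2=(alive,v0) | N2.N0=(alive,v0) N2.N1=(alive,v0) N2.N2=(alive,v0)
Op 5: gossip N1<->N0 -> N1.N0=(alive,v0) N1.N1=(alive,v0) N1.N2=(suspect,v1) | N0.N0=(alive,v0) N0.N1=(alive,v0) N0.N2=(suspect,v1)
Op 6: gossip N0<->N1 -> N0.N0=(alive,v0) N0.N1=(alive,v0) N0.N2=(suspect,v1) | N1.N0=(alive,v0) N1.N1=(alive,v0) N1.N2=(suspect,v1)
Op 7: gossip N0<->N2 -> N0.N0=(alive,v0) N0.N1=(alive,v0) N0.N2=(suspect,v1) | N2.N0=(alive,v0) N2.N1=(alive,v0) N2.N2=(suspect,v1)
Op 8: gossip N0<->N1 -> N0.N0=(alive,v0) N0.N1=(alive,v0) N0.N2=(suspect,v1) | N1.N0=(alive,v0) N1.N1=(alive,v0) N1.N2=(suspect,v1)
Op 9: N1 marks N1=dead -> (dead,v1)

Answer: N0=alive,0 N1=alive,0 N2=suspect,1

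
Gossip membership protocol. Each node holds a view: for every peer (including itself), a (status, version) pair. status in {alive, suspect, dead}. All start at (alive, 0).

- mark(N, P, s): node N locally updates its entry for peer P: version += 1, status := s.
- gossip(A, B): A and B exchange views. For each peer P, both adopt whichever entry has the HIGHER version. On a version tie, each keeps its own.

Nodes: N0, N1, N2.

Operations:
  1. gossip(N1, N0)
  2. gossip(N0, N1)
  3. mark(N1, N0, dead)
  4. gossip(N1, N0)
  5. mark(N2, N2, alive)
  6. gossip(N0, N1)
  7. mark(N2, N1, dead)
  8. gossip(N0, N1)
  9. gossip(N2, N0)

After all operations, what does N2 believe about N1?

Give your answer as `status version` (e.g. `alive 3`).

Op 1: gossip N1<->N0 -> N1.N0=(alive,v0) N1.N1=(alive,v0) N1.N2=(alive,v0) | N0.N0=(alive,v0) N0.N1=(alive,v0) N0.N2=(alive,v0)
Op 2: gossip N0<->N1 -> N0.N0=(alive,v0) N0.N1=(alive,v0) N0.N2=(alive,v0) | N1.N0=(alive,v0) N1.N1=(alive,v0) N1.N2=(alive,v0)
Op 3: N1 marks N0=dead -> (dead,v1)
Op 4: gossip N1<->N0 -> N1.N0=(dead,v1) N1.N1=(alive,v0) N1.N2=(alive,v0) | N0.N0=(dead,v1) N0.N1=(alive,v0) N0.N2=(alive,v0)
Op 5: N2 marks N2=alive -> (alive,v1)
Op 6: gossip N0<->N1 -> N0.N0=(dead,v1) N0.N1=(alive,v0) N0.N2=(alive,v0) | N1.N0=(dead,v1) N1.N1=(alive,v0) N1.N2=(alive,v0)
Op 7: N2 marks N1=dead -> (dead,v1)
Op 8: gossip N0<->N1 -> N0.N0=(dead,v1) N0.N1=(alive,v0) N0.N2=(alive,v0) | N1.N0=(dead,v1) N1.N1=(alive,v0) N1.N2=(alive,v0)
Op 9: gossip N2<->N0 -> N2.N0=(dead,v1) N2.N1=(dead,v1) N2.N2=(alive,v1) | N0.N0=(dead,v1) N0.N1=(dead,v1) N0.N2=(alive,v1)

Answer: dead 1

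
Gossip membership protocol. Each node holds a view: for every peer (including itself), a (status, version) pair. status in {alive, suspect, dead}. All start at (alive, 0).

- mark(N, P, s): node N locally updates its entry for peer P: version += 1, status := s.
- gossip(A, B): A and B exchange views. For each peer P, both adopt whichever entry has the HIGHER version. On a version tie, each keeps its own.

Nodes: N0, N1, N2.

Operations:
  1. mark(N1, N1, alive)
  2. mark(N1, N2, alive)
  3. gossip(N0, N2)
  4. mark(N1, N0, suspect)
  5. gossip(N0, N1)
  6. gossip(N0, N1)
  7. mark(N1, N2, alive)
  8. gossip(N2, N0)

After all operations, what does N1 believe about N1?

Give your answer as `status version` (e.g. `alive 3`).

Op 1: N1 marks N1=alive -> (alive,v1)
Op 2: N1 marks N2=alive -> (alive,v1)
Op 3: gossip N0<->N2 -> N0.N0=(alive,v0) N0.N1=(alive,v0) N0.N2=(alive,v0) | N2.N0=(alive,v0) N2.N1=(alive,v0) N2.N2=(alive,v0)
Op 4: N1 marks N0=suspect -> (suspect,v1)
Op 5: gossip N0<->N1 -> N0.N0=(suspect,v1) N0.N1=(alive,v1) N0.N2=(alive,v1) | N1.N0=(suspect,v1) N1.N1=(alive,v1) N1.N2=(alive,v1)
Op 6: gossip N0<->N1 -> N0.N0=(suspect,v1) N0.N1=(alive,v1) N0.N2=(alive,v1) | N1.N0=(suspect,v1) N1.N1=(alive,v1) N1.N2=(alive,v1)
Op 7: N1 marks N2=alive -> (alive,v2)
Op 8: gossip N2<->N0 -> N2.N0=(suspect,v1) N2.N1=(alive,v1) N2.N2=(alive,v1) | N0.N0=(suspect,v1) N0.N1=(alive,v1) N0.N2=(alive,v1)

Answer: alive 1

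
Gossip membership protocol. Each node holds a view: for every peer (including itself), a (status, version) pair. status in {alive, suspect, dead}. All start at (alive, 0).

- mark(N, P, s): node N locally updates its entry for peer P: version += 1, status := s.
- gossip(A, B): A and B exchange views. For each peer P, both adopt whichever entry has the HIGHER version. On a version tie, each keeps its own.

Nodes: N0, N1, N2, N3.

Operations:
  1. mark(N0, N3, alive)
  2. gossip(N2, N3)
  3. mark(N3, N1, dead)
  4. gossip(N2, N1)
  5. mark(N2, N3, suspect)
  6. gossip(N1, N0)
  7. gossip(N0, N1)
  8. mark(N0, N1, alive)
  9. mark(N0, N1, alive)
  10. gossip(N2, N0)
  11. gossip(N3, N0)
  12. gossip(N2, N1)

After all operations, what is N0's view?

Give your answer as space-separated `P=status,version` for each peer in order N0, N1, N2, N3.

Op 1: N0 marks N3=alive -> (alive,v1)
Op 2: gossip N2<->N3 -> N2.N0=(alive,v0) N2.N1=(alive,v0) N2.N2=(alive,v0) N2.N3=(alive,v0) | N3.N0=(alive,v0) N3.N1=(alive,v0) N3.N2=(alive,v0) N3.N3=(alive,v0)
Op 3: N3 marks N1=dead -> (dead,v1)
Op 4: gossip N2<->N1 -> N2.N0=(alive,v0) N2.N1=(alive,v0) N2.N2=(alive,v0) N2.N3=(alive,v0) | N1.N0=(alive,v0) N1.N1=(alive,v0) N1.N2=(alive,v0) N1.N3=(alive,v0)
Op 5: N2 marks N3=suspect -> (suspect,v1)
Op 6: gossip N1<->N0 -> N1.N0=(alive,v0) N1.N1=(alive,v0) N1.N2=(alive,v0) N1.N3=(alive,v1) | N0.N0=(alive,v0) N0.N1=(alive,v0) N0.N2=(alive,v0) N0.N3=(alive,v1)
Op 7: gossip N0<->N1 -> N0.N0=(alive,v0) N0.N1=(alive,v0) N0.N2=(alive,v0) N0.N3=(alive,v1) | N1.N0=(alive,v0) N1.N1=(alive,v0) N1.N2=(alive,v0) N1.N3=(alive,v1)
Op 8: N0 marks N1=alive -> (alive,v1)
Op 9: N0 marks N1=alive -> (alive,v2)
Op 10: gossip N2<->N0 -> N2.N0=(alive,v0) N2.N1=(alive,v2) N2.N2=(alive,v0) N2.N3=(suspect,v1) | N0.N0=(alive,v0) N0.N1=(alive,v2) N0.N2=(alive,v0) N0.N3=(alive,v1)
Op 11: gossip N3<->N0 -> N3.N0=(alive,v0) N3.N1=(alive,v2) N3.N2=(alive,v0) N3.N3=(alive,v1) | N0.N0=(alive,v0) N0.N1=(alive,v2) N0.N2=(alive,v0) N0.N3=(alive,v1)
Op 12: gossip N2<->N1 -> N2.N0=(alive,v0) N2.N1=(alive,v2) N2.N2=(alive,v0) N2.N3=(suspect,v1) | N1.N0=(alive,v0) N1.N1=(alive,v2) N1.N2=(alive,v0) N1.N3=(alive,v1)

Answer: N0=alive,0 N1=alive,2 N2=alive,0 N3=alive,1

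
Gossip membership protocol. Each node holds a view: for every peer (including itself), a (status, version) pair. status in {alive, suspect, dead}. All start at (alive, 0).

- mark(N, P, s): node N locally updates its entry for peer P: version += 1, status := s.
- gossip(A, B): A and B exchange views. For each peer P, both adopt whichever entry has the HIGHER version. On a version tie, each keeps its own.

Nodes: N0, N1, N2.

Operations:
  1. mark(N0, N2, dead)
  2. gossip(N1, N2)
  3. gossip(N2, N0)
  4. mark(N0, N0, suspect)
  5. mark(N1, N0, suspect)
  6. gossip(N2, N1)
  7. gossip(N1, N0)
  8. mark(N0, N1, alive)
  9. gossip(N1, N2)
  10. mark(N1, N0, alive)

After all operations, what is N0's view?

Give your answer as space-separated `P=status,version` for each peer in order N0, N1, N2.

Op 1: N0 marks N2=dead -> (dead,v1)
Op 2: gossip N1<->N2 -> N1.N0=(alive,v0) N1.N1=(alive,v0) N1.N2=(alive,v0) | N2.N0=(alive,v0) N2.N1=(alive,v0) N2.N2=(alive,v0)
Op 3: gossip N2<->N0 -> N2.N0=(alive,v0) N2.N1=(alive,v0) N2.N2=(dead,v1) | N0.N0=(alive,v0) N0.N1=(alive,v0) N0.N2=(dead,v1)
Op 4: N0 marks N0=suspect -> (suspect,v1)
Op 5: N1 marks N0=suspect -> (suspect,v1)
Op 6: gossip N2<->N1 -> N2.N0=(suspect,v1) N2.N1=(alive,v0) N2.N2=(dead,v1) | N1.N0=(suspect,v1) N1.N1=(alive,v0) N1.N2=(dead,v1)
Op 7: gossip N1<->N0 -> N1.N0=(suspect,v1) N1.N1=(alive,v0) N1.N2=(dead,v1) | N0.N0=(suspect,v1) N0.N1=(alive,v0) N0.N2=(dead,v1)
Op 8: N0 marks N1=alive -> (alive,v1)
Op 9: gossip N1<->N2 -> N1.N0=(suspect,v1) N1.N1=(alive,v0) N1.N2=(dead,v1) | N2.N0=(suspect,v1) N2.N1=(alive,v0) N2.N2=(dead,v1)
Op 10: N1 marks N0=alive -> (alive,v2)

Answer: N0=suspect,1 N1=alive,1 N2=dead,1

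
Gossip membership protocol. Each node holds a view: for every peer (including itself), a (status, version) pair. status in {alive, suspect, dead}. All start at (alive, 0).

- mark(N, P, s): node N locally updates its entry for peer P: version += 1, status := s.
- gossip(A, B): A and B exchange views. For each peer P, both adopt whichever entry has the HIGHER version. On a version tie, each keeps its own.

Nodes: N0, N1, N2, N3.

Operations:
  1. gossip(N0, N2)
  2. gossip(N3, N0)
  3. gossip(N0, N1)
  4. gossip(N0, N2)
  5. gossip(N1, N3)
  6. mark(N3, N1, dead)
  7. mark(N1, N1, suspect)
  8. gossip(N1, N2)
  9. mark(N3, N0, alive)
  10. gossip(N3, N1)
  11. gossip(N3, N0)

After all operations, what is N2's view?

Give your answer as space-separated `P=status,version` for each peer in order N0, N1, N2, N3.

Answer: N0=alive,0 N1=suspect,1 N2=alive,0 N3=alive,0

Derivation:
Op 1: gossip N0<->N2 -> N0.N0=(alive,v0) N0.N1=(alive,v0) N0.N2=(alive,v0) N0.N3=(alive,v0) | N2.N0=(alive,v0) N2.N1=(alive,v0) N2.N2=(alive,v0) N2.N3=(alive,v0)
Op 2: gossip N3<->N0 -> N3.N0=(alive,v0) N3.N1=(alive,v0) N3.N2=(alive,v0) N3.N3=(alive,v0) | N0.N0=(alive,v0) N0.N1=(alive,v0) N0.N2=(alive,v0) N0.N3=(alive,v0)
Op 3: gossip N0<->N1 -> N0.N0=(alive,v0) N0.N1=(alive,v0) N0.N2=(alive,v0) N0.N3=(alive,v0) | N1.N0=(alive,v0) N1.N1=(alive,v0) N1.N2=(alive,v0) N1.N3=(alive,v0)
Op 4: gossip N0<->N2 -> N0.N0=(alive,v0) N0.N1=(alive,v0) N0.N2=(alive,v0) N0.N3=(alive,v0) | N2.N0=(alive,v0) N2.N1=(alive,v0) N2.N2=(alive,v0) N2.N3=(alive,v0)
Op 5: gossip N1<->N3 -> N1.N0=(alive,v0) N1.N1=(alive,v0) N1.N2=(alive,v0) N1.N3=(alive,v0) | N3.N0=(alive,v0) N3.N1=(alive,v0) N3.N2=(alive,v0) N3.N3=(alive,v0)
Op 6: N3 marks N1=dead -> (dead,v1)
Op 7: N1 marks N1=suspect -> (suspect,v1)
Op 8: gossip N1<->N2 -> N1.N0=(alive,v0) N1.N1=(suspect,v1) N1.N2=(alive,v0) N1.N3=(alive,v0) | N2.N0=(alive,v0) N2.N1=(suspect,v1) N2.N2=(alive,v0) N2.N3=(alive,v0)
Op 9: N3 marks N0=alive -> (alive,v1)
Op 10: gossip N3<->N1 -> N3.N0=(alive,v1) N3.N1=(dead,v1) N3.N2=(alive,v0) N3.N3=(alive,v0) | N1.N0=(alive,v1) N1.N1=(suspect,v1) N1.N2=(alive,v0) N1.N3=(alive,v0)
Op 11: gossip N3<->N0 -> N3.N0=(alive,v1) N3.N1=(dead,v1) N3.N2=(alive,v0) N3.N3=(alive,v0) | N0.N0=(alive,v1) N0.N1=(dead,v1) N0.N2=(alive,v0) N0.N3=(alive,v0)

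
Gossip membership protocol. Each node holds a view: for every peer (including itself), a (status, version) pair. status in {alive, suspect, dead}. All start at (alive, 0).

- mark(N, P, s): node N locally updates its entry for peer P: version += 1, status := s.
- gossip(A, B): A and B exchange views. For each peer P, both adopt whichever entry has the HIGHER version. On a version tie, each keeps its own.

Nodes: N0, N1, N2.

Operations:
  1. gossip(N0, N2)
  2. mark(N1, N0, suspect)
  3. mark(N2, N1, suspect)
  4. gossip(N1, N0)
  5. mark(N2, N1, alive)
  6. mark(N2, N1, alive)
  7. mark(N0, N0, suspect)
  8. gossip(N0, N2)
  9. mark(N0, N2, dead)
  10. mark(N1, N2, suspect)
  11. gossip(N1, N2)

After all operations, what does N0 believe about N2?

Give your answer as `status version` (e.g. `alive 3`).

Op 1: gossip N0<->N2 -> N0.N0=(alive,v0) N0.N1=(alive,v0) N0.N2=(alive,v0) | N2.N0=(alive,v0) N2.N1=(alive,v0) N2.N2=(alive,v0)
Op 2: N1 marks N0=suspect -> (suspect,v1)
Op 3: N2 marks N1=suspect -> (suspect,v1)
Op 4: gossip N1<->N0 -> N1.N0=(suspect,v1) N1.N1=(alive,v0) N1.N2=(alive,v0) | N0.N0=(suspect,v1) N0.N1=(alive,v0) N0.N2=(alive,v0)
Op 5: N2 marks N1=alive -> (alive,v2)
Op 6: N2 marks N1=alive -> (alive,v3)
Op 7: N0 marks N0=suspect -> (suspect,v2)
Op 8: gossip N0<->N2 -> N0.N0=(suspect,v2) N0.N1=(alive,v3) N0.N2=(alive,v0) | N2.N0=(suspect,v2) N2.N1=(alive,v3) N2.N2=(alive,v0)
Op 9: N0 marks N2=dead -> (dead,v1)
Op 10: N1 marks N2=suspect -> (suspect,v1)
Op 11: gossip N1<->N2 -> N1.N0=(suspect,v2) N1.N1=(alive,v3) N1.N2=(suspect,v1) | N2.N0=(suspect,v2) N2.N1=(alive,v3) N2.N2=(suspect,v1)

Answer: dead 1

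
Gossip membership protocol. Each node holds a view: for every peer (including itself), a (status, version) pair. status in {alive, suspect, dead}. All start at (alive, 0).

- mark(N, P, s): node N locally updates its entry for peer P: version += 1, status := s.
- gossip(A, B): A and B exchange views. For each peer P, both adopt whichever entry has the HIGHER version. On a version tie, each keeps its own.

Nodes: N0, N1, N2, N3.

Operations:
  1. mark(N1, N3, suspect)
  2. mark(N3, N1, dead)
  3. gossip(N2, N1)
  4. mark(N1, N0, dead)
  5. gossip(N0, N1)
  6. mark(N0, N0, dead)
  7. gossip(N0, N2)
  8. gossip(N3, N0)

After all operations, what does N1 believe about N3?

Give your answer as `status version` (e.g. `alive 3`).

Op 1: N1 marks N3=suspect -> (suspect,v1)
Op 2: N3 marks N1=dead -> (dead,v1)
Op 3: gossip N2<->N1 -> N2.N0=(alive,v0) N2.N1=(alive,v0) N2.N2=(alive,v0) N2.N3=(suspect,v1) | N1.N0=(alive,v0) N1.N1=(alive,v0) N1.N2=(alive,v0) N1.N3=(suspect,v1)
Op 4: N1 marks N0=dead -> (dead,v1)
Op 5: gossip N0<->N1 -> N0.N0=(dead,v1) N0.N1=(alive,v0) N0.N2=(alive,v0) N0.N3=(suspect,v1) | N1.N0=(dead,v1) N1.N1=(alive,v0) N1.N2=(alive,v0) N1.N3=(suspect,v1)
Op 6: N0 marks N0=dead -> (dead,v2)
Op 7: gossip N0<->N2 -> N0.N0=(dead,v2) N0.N1=(alive,v0) N0.N2=(alive,v0) N0.N3=(suspect,v1) | N2.N0=(dead,v2) N2.N1=(alive,v0) N2.N2=(alive,v0) N2.N3=(suspect,v1)
Op 8: gossip N3<->N0 -> N3.N0=(dead,v2) N3.N1=(dead,v1) N3.N2=(alive,v0) N3.N3=(suspect,v1) | N0.N0=(dead,v2) N0.N1=(dead,v1) N0.N2=(alive,v0) N0.N3=(suspect,v1)

Answer: suspect 1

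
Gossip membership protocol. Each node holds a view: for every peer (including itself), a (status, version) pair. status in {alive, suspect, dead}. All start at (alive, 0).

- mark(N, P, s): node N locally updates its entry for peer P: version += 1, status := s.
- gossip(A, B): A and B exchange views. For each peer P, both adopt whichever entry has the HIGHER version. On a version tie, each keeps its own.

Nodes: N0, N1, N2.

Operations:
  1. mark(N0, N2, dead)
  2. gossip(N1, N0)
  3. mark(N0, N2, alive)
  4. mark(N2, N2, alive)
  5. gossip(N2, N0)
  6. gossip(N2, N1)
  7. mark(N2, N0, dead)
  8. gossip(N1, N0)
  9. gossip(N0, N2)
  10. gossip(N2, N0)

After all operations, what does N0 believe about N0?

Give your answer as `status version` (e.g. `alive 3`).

Answer: dead 1

Derivation:
Op 1: N0 marks N2=dead -> (dead,v1)
Op 2: gossip N1<->N0 -> N1.N0=(alive,v0) N1.N1=(alive,v0) N1.N2=(dead,v1) | N0.N0=(alive,v0) N0.N1=(alive,v0) N0.N2=(dead,v1)
Op 3: N0 marks N2=alive -> (alive,v2)
Op 4: N2 marks N2=alive -> (alive,v1)
Op 5: gossip N2<->N0 -> N2.N0=(alive,v0) N2.N1=(alive,v0) N2.N2=(alive,v2) | N0.N0=(alive,v0) N0.N1=(alive,v0) N0.N2=(alive,v2)
Op 6: gossip N2<->N1 -> N2.N0=(alive,v0) N2.N1=(alive,v0) N2.N2=(alive,v2) | N1.N0=(alive,v0) N1.N1=(alive,v0) N1.N2=(alive,v2)
Op 7: N2 marks N0=dead -> (dead,v1)
Op 8: gossip N1<->N0 -> N1.N0=(alive,v0) N1.N1=(alive,v0) N1.N2=(alive,v2) | N0.N0=(alive,v0) N0.N1=(alive,v0) N0.N2=(alive,v2)
Op 9: gossip N0<->N2 -> N0.N0=(dead,v1) N0.N1=(alive,v0) N0.N2=(alive,v2) | N2.N0=(dead,v1) N2.N1=(alive,v0) N2.N2=(alive,v2)
Op 10: gossip N2<->N0 -> N2.N0=(dead,v1) N2.N1=(alive,v0) N2.N2=(alive,v2) | N0.N0=(dead,v1) N0.N1=(alive,v0) N0.N2=(alive,v2)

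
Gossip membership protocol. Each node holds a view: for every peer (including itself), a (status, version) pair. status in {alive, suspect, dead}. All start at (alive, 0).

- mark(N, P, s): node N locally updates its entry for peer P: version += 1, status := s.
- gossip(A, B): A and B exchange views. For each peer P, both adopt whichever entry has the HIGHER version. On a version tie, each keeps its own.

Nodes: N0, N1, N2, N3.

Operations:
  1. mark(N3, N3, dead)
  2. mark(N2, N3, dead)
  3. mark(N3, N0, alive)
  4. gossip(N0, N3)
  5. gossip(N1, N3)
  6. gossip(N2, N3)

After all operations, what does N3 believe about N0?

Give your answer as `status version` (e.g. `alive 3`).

Op 1: N3 marks N3=dead -> (dead,v1)
Op 2: N2 marks N3=dead -> (dead,v1)
Op 3: N3 marks N0=alive -> (alive,v1)
Op 4: gossip N0<->N3 -> N0.N0=(alive,v1) N0.N1=(alive,v0) N0.N2=(alive,v0) N0.N3=(dead,v1) | N3.N0=(alive,v1) N3.N1=(alive,v0) N3.N2=(alive,v0) N3.N3=(dead,v1)
Op 5: gossip N1<->N3 -> N1.N0=(alive,v1) N1.N1=(alive,v0) N1.N2=(alive,v0) N1.N3=(dead,v1) | N3.N0=(alive,v1) N3.N1=(alive,v0) N3.N2=(alive,v0) N3.N3=(dead,v1)
Op 6: gossip N2<->N3 -> N2.N0=(alive,v1) N2.N1=(alive,v0) N2.N2=(alive,v0) N2.N3=(dead,v1) | N3.N0=(alive,v1) N3.N1=(alive,v0) N3.N2=(alive,v0) N3.N3=(dead,v1)

Answer: alive 1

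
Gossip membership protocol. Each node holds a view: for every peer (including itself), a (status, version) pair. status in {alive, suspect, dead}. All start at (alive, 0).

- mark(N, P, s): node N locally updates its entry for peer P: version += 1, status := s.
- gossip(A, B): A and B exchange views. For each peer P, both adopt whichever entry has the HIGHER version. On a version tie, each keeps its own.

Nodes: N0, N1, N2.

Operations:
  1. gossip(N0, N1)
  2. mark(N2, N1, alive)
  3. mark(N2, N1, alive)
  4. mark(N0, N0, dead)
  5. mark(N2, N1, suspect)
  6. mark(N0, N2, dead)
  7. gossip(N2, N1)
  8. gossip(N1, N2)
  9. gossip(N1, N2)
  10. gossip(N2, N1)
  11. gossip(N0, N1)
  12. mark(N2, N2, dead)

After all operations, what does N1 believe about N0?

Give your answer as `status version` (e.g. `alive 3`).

Answer: dead 1

Derivation:
Op 1: gossip N0<->N1 -> N0.N0=(alive,v0) N0.N1=(alive,v0) N0.N2=(alive,v0) | N1.N0=(alive,v0) N1.N1=(alive,v0) N1.N2=(alive,v0)
Op 2: N2 marks N1=alive -> (alive,v1)
Op 3: N2 marks N1=alive -> (alive,v2)
Op 4: N0 marks N0=dead -> (dead,v1)
Op 5: N2 marks N1=suspect -> (suspect,v3)
Op 6: N0 marks N2=dead -> (dead,v1)
Op 7: gossip N2<->N1 -> N2.N0=(alive,v0) N2.N1=(suspect,v3) N2.N2=(alive,v0) | N1.N0=(alive,v0) N1.N1=(suspect,v3) N1.N2=(alive,v0)
Op 8: gossip N1<->N2 -> N1.N0=(alive,v0) N1.N1=(suspect,v3) N1.N2=(alive,v0) | N2.N0=(alive,v0) N2.N1=(suspect,v3) N2.N2=(alive,v0)
Op 9: gossip N1<->N2 -> N1.N0=(alive,v0) N1.N1=(suspect,v3) N1.N2=(alive,v0) | N2.N0=(alive,v0) N2.N1=(suspect,v3) N2.N2=(alive,v0)
Op 10: gossip N2<->N1 -> N2.N0=(alive,v0) N2.N1=(suspect,v3) N2.N2=(alive,v0) | N1.N0=(alive,v0) N1.N1=(suspect,v3) N1.N2=(alive,v0)
Op 11: gossip N0<->N1 -> N0.N0=(dead,v1) N0.N1=(suspect,v3) N0.N2=(dead,v1) | N1.N0=(dead,v1) N1.N1=(suspect,v3) N1.N2=(dead,v1)
Op 12: N2 marks N2=dead -> (dead,v1)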